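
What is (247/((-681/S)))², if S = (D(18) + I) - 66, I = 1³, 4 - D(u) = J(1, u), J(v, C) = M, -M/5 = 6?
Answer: 58629649/463761 ≈ 126.42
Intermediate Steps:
M = -30 (M = -5*6 = -30)
J(v, C) = -30
D(u) = 34 (D(u) = 4 - 1*(-30) = 4 + 30 = 34)
I = 1
S = -31 (S = (34 + 1) - 66 = 35 - 66 = -31)
(247/((-681/S)))² = (247/((-681/(-31))))² = (247/((-681*(-1/31))))² = (247/(681/31))² = (247*(31/681))² = (7657/681)² = 58629649/463761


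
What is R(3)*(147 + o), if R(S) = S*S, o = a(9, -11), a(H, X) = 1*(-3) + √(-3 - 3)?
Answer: 1296 + 9*I*√6 ≈ 1296.0 + 22.045*I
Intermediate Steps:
a(H, X) = -3 + I*√6 (a(H, X) = -3 + √(-6) = -3 + I*√6)
o = -3 + I*√6 ≈ -3.0 + 2.4495*I
R(S) = S²
R(3)*(147 + o) = 3²*(147 + (-3 + I*√6)) = 9*(144 + I*√6) = 1296 + 9*I*√6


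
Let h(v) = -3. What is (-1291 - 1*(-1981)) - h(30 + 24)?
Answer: 693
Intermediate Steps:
(-1291 - 1*(-1981)) - h(30 + 24) = (-1291 - 1*(-1981)) - 1*(-3) = (-1291 + 1981) + 3 = 690 + 3 = 693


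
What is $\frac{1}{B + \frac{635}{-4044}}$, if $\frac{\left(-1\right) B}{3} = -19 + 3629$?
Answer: $- \frac{4044}{43797155} \approx -9.2335 \cdot 10^{-5}$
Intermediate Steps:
$B = -10830$ ($B = - 3 \left(-19 + 3629\right) = \left(-3\right) 3610 = -10830$)
$\frac{1}{B + \frac{635}{-4044}} = \frac{1}{-10830 + \frac{635}{-4044}} = \frac{1}{-10830 + 635 \left(- \frac{1}{4044}\right)} = \frac{1}{-10830 - \frac{635}{4044}} = \frac{1}{- \frac{43797155}{4044}} = - \frac{4044}{43797155}$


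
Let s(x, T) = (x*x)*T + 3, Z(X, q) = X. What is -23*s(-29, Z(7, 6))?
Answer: -135470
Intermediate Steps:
s(x, T) = 3 + T*x² (s(x, T) = x²*T + 3 = T*x² + 3 = 3 + T*x²)
-23*s(-29, Z(7, 6)) = -23*(3 + 7*(-29)²) = -23*(3 + 7*841) = -23*(3 + 5887) = -23*5890 = -135470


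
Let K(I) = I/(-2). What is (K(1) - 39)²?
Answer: 6241/4 ≈ 1560.3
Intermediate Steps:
K(I) = -I/2 (K(I) = I*(-½) = -I/2)
(K(1) - 39)² = (-½*1 - 39)² = (-½ - 39)² = (-79/2)² = 6241/4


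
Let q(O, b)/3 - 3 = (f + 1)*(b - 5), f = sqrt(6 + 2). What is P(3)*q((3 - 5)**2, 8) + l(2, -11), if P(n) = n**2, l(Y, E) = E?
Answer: 151 + 162*sqrt(2) ≈ 380.10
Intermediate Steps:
f = 2*sqrt(2) (f = sqrt(8) = 2*sqrt(2) ≈ 2.8284)
q(O, b) = 9 + 3*(1 + 2*sqrt(2))*(-5 + b) (q(O, b) = 9 + 3*((2*sqrt(2) + 1)*(b - 5)) = 9 + 3*((1 + 2*sqrt(2))*(-5 + b)) = 9 + 3*(1 + 2*sqrt(2))*(-5 + b))
P(3)*q((3 - 5)**2, 8) + l(2, -11) = 3**2*(-6 - 30*sqrt(2) + 3*8 + 6*8*sqrt(2)) - 11 = 9*(-6 - 30*sqrt(2) + 24 + 48*sqrt(2)) - 11 = 9*(18 + 18*sqrt(2)) - 11 = (162 + 162*sqrt(2)) - 11 = 151 + 162*sqrt(2)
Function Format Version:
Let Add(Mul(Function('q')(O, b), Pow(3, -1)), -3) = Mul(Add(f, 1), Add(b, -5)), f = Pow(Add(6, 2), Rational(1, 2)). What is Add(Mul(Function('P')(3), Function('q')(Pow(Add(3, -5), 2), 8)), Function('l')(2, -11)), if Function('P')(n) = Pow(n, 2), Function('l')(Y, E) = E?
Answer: Add(151, Mul(162, Pow(2, Rational(1, 2)))) ≈ 380.10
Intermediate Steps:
f = Mul(2, Pow(2, Rational(1, 2))) (f = Pow(8, Rational(1, 2)) = Mul(2, Pow(2, Rational(1, 2))) ≈ 2.8284)
Function('q')(O, b) = Add(9, Mul(3, Add(1, Mul(2, Pow(2, Rational(1, 2)))), Add(-5, b))) (Function('q')(O, b) = Add(9, Mul(3, Mul(Add(Mul(2, Pow(2, Rational(1, 2))), 1), Add(b, -5)))) = Add(9, Mul(3, Mul(Add(1, Mul(2, Pow(2, Rational(1, 2)))), Add(-5, b)))) = Add(9, Mul(3, Add(1, Mul(2, Pow(2, Rational(1, 2)))), Add(-5, b))))
Add(Mul(Function('P')(3), Function('q')(Pow(Add(3, -5), 2), 8)), Function('l')(2, -11)) = Add(Mul(Pow(3, 2), Add(-6, Mul(-30, Pow(2, Rational(1, 2))), Mul(3, 8), Mul(6, 8, Pow(2, Rational(1, 2))))), -11) = Add(Mul(9, Add(-6, Mul(-30, Pow(2, Rational(1, 2))), 24, Mul(48, Pow(2, Rational(1, 2))))), -11) = Add(Mul(9, Add(18, Mul(18, Pow(2, Rational(1, 2))))), -11) = Add(Add(162, Mul(162, Pow(2, Rational(1, 2)))), -11) = Add(151, Mul(162, Pow(2, Rational(1, 2))))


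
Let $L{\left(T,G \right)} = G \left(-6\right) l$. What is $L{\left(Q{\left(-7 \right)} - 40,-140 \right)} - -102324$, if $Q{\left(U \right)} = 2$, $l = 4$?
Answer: $105684$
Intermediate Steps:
$L{\left(T,G \right)} = - 24 G$ ($L{\left(T,G \right)} = G \left(-6\right) 4 = - 6 G 4 = - 24 G$)
$L{\left(Q{\left(-7 \right)} - 40,-140 \right)} - -102324 = \left(-24\right) \left(-140\right) - -102324 = 3360 + 102324 = 105684$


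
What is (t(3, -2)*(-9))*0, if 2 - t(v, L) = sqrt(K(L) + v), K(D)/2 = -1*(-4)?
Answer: 0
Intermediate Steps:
K(D) = 8 (K(D) = 2*(-1*(-4)) = 2*4 = 8)
t(v, L) = 2 - sqrt(8 + v)
(t(3, -2)*(-9))*0 = ((2 - sqrt(8 + 3))*(-9))*0 = ((2 - sqrt(11))*(-9))*0 = (-18 + 9*sqrt(11))*0 = 0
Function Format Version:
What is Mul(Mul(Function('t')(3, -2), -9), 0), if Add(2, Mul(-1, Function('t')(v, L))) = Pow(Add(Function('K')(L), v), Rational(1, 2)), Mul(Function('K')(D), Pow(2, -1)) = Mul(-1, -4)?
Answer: 0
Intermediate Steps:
Function('K')(D) = 8 (Function('K')(D) = Mul(2, Mul(-1, -4)) = Mul(2, 4) = 8)
Function('t')(v, L) = Add(2, Mul(-1, Pow(Add(8, v), Rational(1, 2))))
Mul(Mul(Function('t')(3, -2), -9), 0) = Mul(Mul(Add(2, Mul(-1, Pow(Add(8, 3), Rational(1, 2)))), -9), 0) = Mul(Mul(Add(2, Mul(-1, Pow(11, Rational(1, 2)))), -9), 0) = Mul(Add(-18, Mul(9, Pow(11, Rational(1, 2)))), 0) = 0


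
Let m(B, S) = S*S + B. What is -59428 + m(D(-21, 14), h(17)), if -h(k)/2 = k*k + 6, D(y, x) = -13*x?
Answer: 288490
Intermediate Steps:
h(k) = -12 - 2*k**2 (h(k) = -2*(k*k + 6) = -2*(k**2 + 6) = -2*(6 + k**2) = -12 - 2*k**2)
m(B, S) = B + S**2 (m(B, S) = S**2 + B = B + S**2)
-59428 + m(D(-21, 14), h(17)) = -59428 + (-13*14 + (-12 - 2*17**2)**2) = -59428 + (-182 + (-12 - 2*289)**2) = -59428 + (-182 + (-12 - 578)**2) = -59428 + (-182 + (-590)**2) = -59428 + (-182 + 348100) = -59428 + 347918 = 288490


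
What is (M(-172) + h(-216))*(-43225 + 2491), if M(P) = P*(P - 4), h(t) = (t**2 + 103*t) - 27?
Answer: -2226235302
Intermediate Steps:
h(t) = -27 + t**2 + 103*t
M(P) = P*(-4 + P)
(M(-172) + h(-216))*(-43225 + 2491) = (-172*(-4 - 172) + (-27 + (-216)**2 + 103*(-216)))*(-43225 + 2491) = (-172*(-176) + (-27 + 46656 - 22248))*(-40734) = (30272 + 24381)*(-40734) = 54653*(-40734) = -2226235302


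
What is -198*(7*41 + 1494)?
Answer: -352638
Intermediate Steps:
-198*(7*41 + 1494) = -198*(287 + 1494) = -198*1781 = -352638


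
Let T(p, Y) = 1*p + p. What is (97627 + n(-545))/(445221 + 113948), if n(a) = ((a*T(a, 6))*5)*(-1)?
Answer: -220971/43013 ≈ -5.1373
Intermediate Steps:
T(p, Y) = 2*p (T(p, Y) = p + p = 2*p)
n(a) = -10*a² (n(a) = ((a*(2*a))*5)*(-1) = ((2*a²)*5)*(-1) = (10*a²)*(-1) = -10*a²)
(97627 + n(-545))/(445221 + 113948) = (97627 - 10*(-545)²)/(445221 + 113948) = (97627 - 10*297025)/559169 = (97627 - 2970250)*(1/559169) = -2872623*1/559169 = -220971/43013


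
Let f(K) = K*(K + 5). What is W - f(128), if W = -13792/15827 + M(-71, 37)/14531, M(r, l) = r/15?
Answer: -58731245801317/3449732055 ≈ -17025.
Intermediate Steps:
M(r, l) = r/15 (M(r, l) = r*(1/15) = r/15)
f(K) = K*(5 + K)
W = -3007296997/3449732055 (W = -13792/15827 + ((1/15)*(-71))/14531 = -13792*1/15827 - 71/15*1/14531 = -13792/15827 - 71/217965 = -3007296997/3449732055 ≈ -0.87175)
W - f(128) = -3007296997/3449732055 - 128*(5 + 128) = -3007296997/3449732055 - 128*133 = -3007296997/3449732055 - 1*17024 = -3007296997/3449732055 - 17024 = -58731245801317/3449732055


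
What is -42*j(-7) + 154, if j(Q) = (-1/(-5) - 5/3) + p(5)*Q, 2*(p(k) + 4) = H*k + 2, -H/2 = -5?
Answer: 33418/5 ≈ 6683.6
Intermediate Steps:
H = 10 (H = -2*(-5) = 10)
p(k) = -3 + 5*k (p(k) = -4 + (10*k + 2)/2 = -4 + (2 + 10*k)/2 = -4 + (1 + 5*k) = -3 + 5*k)
j(Q) = -22/15 + 22*Q (j(Q) = (-1/(-5) - 5/3) + (-3 + 5*5)*Q = (-1*(-⅕) - 5*⅓) + (-3 + 25)*Q = (⅕ - 5/3) + 22*Q = -22/15 + 22*Q)
-42*j(-7) + 154 = -42*(-22/15 + 22*(-7)) + 154 = -42*(-22/15 - 154) + 154 = -42*(-2332/15) + 154 = 32648/5 + 154 = 33418/5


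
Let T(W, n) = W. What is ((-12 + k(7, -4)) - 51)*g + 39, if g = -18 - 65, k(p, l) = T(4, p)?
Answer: 4936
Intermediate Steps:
k(p, l) = 4
g = -83
((-12 + k(7, -4)) - 51)*g + 39 = ((-12 + 4) - 51)*(-83) + 39 = (-8 - 51)*(-83) + 39 = -59*(-83) + 39 = 4897 + 39 = 4936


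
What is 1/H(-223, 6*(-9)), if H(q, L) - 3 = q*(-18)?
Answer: 1/4017 ≈ 0.00024894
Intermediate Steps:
H(q, L) = 3 - 18*q (H(q, L) = 3 + q*(-18) = 3 - 18*q)
1/H(-223, 6*(-9)) = 1/(3 - 18*(-223)) = 1/(3 + 4014) = 1/4017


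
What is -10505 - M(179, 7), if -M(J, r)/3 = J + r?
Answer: -9947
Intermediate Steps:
M(J, r) = -3*J - 3*r (M(J, r) = -3*(J + r) = -3*J - 3*r)
-10505 - M(179, 7) = -10505 - (-3*179 - 3*7) = -10505 - (-537 - 21) = -10505 - 1*(-558) = -10505 + 558 = -9947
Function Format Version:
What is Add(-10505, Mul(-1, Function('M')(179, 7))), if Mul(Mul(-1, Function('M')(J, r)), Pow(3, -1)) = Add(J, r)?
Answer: -9947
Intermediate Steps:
Function('M')(J, r) = Add(Mul(-3, J), Mul(-3, r)) (Function('M')(J, r) = Mul(-3, Add(J, r)) = Add(Mul(-3, J), Mul(-3, r)))
Add(-10505, Mul(-1, Function('M')(179, 7))) = Add(-10505, Mul(-1, Add(Mul(-3, 179), Mul(-3, 7)))) = Add(-10505, Mul(-1, Add(-537, -21))) = Add(-10505, Mul(-1, -558)) = Add(-10505, 558) = -9947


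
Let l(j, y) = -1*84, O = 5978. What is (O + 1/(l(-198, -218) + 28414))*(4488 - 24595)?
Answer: -3405255991287/28330 ≈ -1.2020e+8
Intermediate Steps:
l(j, y) = -84
(O + 1/(l(-198, -218) + 28414))*(4488 - 24595) = (5978 + 1/(-84 + 28414))*(4488 - 24595) = (5978 + 1/28330)*(-20107) = (169356741/28330)*(-20107) = -3405255991287/28330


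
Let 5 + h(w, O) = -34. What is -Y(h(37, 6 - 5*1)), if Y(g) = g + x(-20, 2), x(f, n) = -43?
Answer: 82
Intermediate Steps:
h(w, O) = -39 (h(w, O) = -5 - 34 = -39)
Y(g) = -43 + g (Y(g) = g - 43 = -43 + g)
-Y(h(37, 6 - 5*1)) = -(-43 - 39) = -1*(-82) = 82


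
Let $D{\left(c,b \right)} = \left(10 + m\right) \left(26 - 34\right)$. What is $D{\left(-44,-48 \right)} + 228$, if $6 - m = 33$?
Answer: $364$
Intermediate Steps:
$m = -27$ ($m = 6 - 33 = -27$)
$D{\left(c,b \right)} = 136$ ($D{\left(c,b \right)} = \left(10 - 27\right) \left(26 - 34\right) = \left(-17\right) \left(-8\right) = 136$)
$D{\left(-44,-48 \right)} + 228 = 136 + 228 = 364$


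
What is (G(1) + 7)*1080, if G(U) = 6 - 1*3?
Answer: 10800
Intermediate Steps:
G(U) = 3 (G(U) = 6 - 3 = 3)
(G(1) + 7)*1080 = (3 + 7)*1080 = 10*1080 = 10800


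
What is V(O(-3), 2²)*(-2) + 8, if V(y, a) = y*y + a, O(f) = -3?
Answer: -18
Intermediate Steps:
V(y, a) = a + y² (V(y, a) = y² + a = a + y²)
V(O(-3), 2²)*(-2) + 8 = (2² + (-3)²)*(-2) + 8 = (4 + 9)*(-2) + 8 = 13*(-2) + 8 = -26 + 8 = -18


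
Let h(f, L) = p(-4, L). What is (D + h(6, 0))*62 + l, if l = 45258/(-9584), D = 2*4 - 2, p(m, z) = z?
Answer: 1759995/4792 ≈ 367.28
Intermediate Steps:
h(f, L) = L
D = 6 (D = 8 - 2 = 6)
l = -22629/4792 (l = 45258*(-1/9584) = -22629/4792 ≈ -4.7222)
(D + h(6, 0))*62 + l = (6 + 0)*62 - 22629/4792 = 6*62 - 22629/4792 = 372 - 22629/4792 = 1759995/4792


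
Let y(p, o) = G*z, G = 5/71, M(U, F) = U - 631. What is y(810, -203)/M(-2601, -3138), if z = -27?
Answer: 135/229472 ≈ 0.00058831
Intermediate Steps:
M(U, F) = -631 + U
G = 5/71 (G = 5*(1/71) = 5/71 ≈ 0.070423)
y(p, o) = -135/71 (y(p, o) = (5/71)*(-27) = -135/71)
y(810, -203)/M(-2601, -3138) = -135/(71*(-631 - 2601)) = -135/71/(-3232) = -135/71*(-1/3232) = 135/229472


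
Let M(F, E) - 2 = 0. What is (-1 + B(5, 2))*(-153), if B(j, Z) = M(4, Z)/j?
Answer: 459/5 ≈ 91.800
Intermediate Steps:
M(F, E) = 2 (M(F, E) = 2 + 0 = 2)
B(j, Z) = 2/j
(-1 + B(5, 2))*(-153) = (-1 + 2/5)*(-153) = (-1 + 2*(⅕))*(-153) = (-1 + ⅖)*(-153) = -⅗*(-153) = 459/5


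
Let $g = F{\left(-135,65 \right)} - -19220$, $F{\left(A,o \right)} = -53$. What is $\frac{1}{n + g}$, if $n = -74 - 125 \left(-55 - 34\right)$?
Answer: $\frac{1}{30218} \approx 3.3093 \cdot 10^{-5}$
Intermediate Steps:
$n = 11051$ ($n = -74 - -11125 = -74 + 11125 = 11051$)
$g = 19167$ ($g = -53 - -19220 = -53 + 19220 = 19167$)
$\frac{1}{n + g} = \frac{1}{11051 + 19167} = \frac{1}{30218}$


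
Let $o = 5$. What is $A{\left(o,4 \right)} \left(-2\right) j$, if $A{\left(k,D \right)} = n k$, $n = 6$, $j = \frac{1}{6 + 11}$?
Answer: $- \frac{60}{17} \approx -3.5294$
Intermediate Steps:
$j = \frac{1}{17} \approx 0.058824$
$A{\left(k,D \right)} = 6 k$
$A{\left(o,4 \right)} \left(-2\right) j = 6 \cdot 5 \left(-2\right) \frac{1}{17} = 30 \left(-2\right) \frac{1}{17} = \left(-60\right) \frac{1}{17} = - \frac{60}{17}$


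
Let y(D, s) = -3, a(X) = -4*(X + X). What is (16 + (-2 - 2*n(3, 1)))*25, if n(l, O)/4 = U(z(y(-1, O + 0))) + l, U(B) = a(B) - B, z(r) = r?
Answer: -5650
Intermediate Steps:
a(X) = -8*X
U(B) = -9*B (U(B) = -8*B - B = -9*B)
n(l, O) = 108 + 4*l (n(l, O) = 4*(-9*(-3) + l) = 4*(27 + l) = 108 + 4*l)
(16 + (-2 - 2*n(3, 1)))*25 = (16 + (-2 - 2*(108 + 4*3)))*25 = (16 + (-2 - 2*(108 + 12)))*25 = (16 + (-2 - 2*120))*25 = (16 + (-2 - 240))*25 = (16 - 242)*25 = -226*25 = -5650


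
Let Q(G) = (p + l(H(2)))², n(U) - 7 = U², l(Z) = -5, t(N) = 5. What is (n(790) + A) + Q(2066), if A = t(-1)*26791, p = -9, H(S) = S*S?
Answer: 758258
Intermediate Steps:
H(S) = S²
n(U) = 7 + U²
A = 133955 (A = 5*26791 = 133955)
Q(G) = 196 (Q(G) = (-9 - 5)² = (-14)² = 196)
(n(790) + A) + Q(2066) = ((7 + 790²) + 133955) + 196 = ((7 + 624100) + 133955) + 196 = (624107 + 133955) + 196 = 758062 + 196 = 758258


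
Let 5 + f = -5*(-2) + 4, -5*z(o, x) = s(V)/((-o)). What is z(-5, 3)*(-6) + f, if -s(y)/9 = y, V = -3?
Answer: 387/25 ≈ 15.480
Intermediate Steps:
s(y) = -9*y
z(o, x) = 27/(5*o) (z(o, x) = -(-9*(-3))/(5*((-o))) = -27*(-1/o)/5 = -(-27)/(5*o) = 27/(5*o))
f = 9 (f = -5 + (-5*(-2) + 4) = -5 + (10 + 4) = -5 + 14 = 9)
z(-5, 3)*(-6) + f = ((27/5)/(-5))*(-6) + 9 = ((27/5)*(-1/5))*(-6) + 9 = -27/25*(-6) + 9 = 162/25 + 9 = 387/25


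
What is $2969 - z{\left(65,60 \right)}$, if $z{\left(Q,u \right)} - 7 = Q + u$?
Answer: $2837$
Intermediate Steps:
$z{\left(Q,u \right)} = 7 + Q + u$ ($z{\left(Q,u \right)} = 7 + \left(Q + u\right) = 7 + Q + u$)
$2969 - z{\left(65,60 \right)} = 2969 - \left(7 + 65 + 60\right) = 2969 - 132 = 2837$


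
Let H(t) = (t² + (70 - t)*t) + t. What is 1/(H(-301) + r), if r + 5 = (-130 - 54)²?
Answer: 1/12480 ≈ 8.0128e-5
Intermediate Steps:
r = 33851 (r = -5 + (-130 - 54)² = -5 + (-184)² = -5 + 33856 = 33851)
H(t) = t + t² + t*(70 - t) (H(t) = (t² + t*(70 - t)) + t = t + t² + t*(70 - t))
1/(H(-301) + r) = 1/(71*(-301) + 33851) = 1/(-21371 + 33851) = 1/12480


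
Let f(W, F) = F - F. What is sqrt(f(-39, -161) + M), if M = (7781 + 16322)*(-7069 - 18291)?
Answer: 4*I*sqrt(38203255) ≈ 24724.0*I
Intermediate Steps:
f(W, F) = 0
M = -611252080 (M = 24103*(-25360) = -611252080)
sqrt(f(-39, -161) + M) = sqrt(0 - 611252080) = sqrt(-611252080) = 4*I*sqrt(38203255)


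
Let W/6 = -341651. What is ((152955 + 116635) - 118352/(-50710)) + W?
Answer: -45139853004/25355 ≈ -1.7803e+6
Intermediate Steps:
W = -2049906 (W = 6*(-341651) = -2049906)
((152955 + 116635) - 118352/(-50710)) + W = ((152955 + 116635) - 118352/(-50710)) - 2049906 = (269590 - 118352*(-1/50710)) - 2049906 = (269590 + 59176/25355) - 2049906 = 6835513626/25355 - 2049906 = -45139853004/25355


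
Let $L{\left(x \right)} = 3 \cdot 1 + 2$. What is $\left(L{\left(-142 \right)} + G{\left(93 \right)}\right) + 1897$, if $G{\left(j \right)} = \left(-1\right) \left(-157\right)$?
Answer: $2059$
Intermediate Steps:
$G{\left(j \right)} = 157$
$L{\left(x \right)} = 5$ ($L{\left(x \right)} = 3 + 2 = 5$)
$\left(L{\left(-142 \right)} + G{\left(93 \right)}\right) + 1897 = \left(5 + 157\right) + 1897 = 162 + 1897 = 2059$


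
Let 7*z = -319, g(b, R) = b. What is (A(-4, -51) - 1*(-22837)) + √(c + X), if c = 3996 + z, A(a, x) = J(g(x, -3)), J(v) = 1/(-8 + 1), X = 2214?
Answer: 159858/7 + √302057/7 ≈ 22915.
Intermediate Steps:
z = -319/7 (z = (⅐)*(-319) = -319/7 ≈ -45.571)
J(v) = -⅐ (J(v) = 1/(-7) = -⅐)
A(a, x) = -⅐
c = 27653/7 (c = 3996 - 319/7 = 27653/7 ≈ 3950.4)
(A(-4, -51) - 1*(-22837)) + √(c + X) = (-⅐ - 1*(-22837)) + √(27653/7 + 2214) = (-⅐ + 22837) + √(43151/7) = 159858/7 + √302057/7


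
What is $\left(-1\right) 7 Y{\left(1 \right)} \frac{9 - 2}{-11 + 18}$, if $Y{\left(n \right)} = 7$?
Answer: $-49$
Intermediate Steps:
$\left(-1\right) 7 Y{\left(1 \right)} \frac{9 - 2}{-11 + 18} = \left(-1\right) 7 \cdot 7 \frac{9 - 2}{-11 + 18} = \left(-7\right) 7 \cdot \frac{7}{7} = - 49 \cdot 7 \cdot \frac{1}{7} = \left(-49\right) 1 = -49$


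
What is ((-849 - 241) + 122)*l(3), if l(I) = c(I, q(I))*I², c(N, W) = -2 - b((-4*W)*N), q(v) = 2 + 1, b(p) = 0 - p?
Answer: 331056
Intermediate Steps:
b(p) = -p
q(v) = 3
c(N, W) = -2 - 4*N*W (c(N, W) = -2 - (-1)*(-4*W)*N = -2 - (-1)*(-4*N*W) = -2 - 4*N*W)
l(I) = I²*(-2 - 12*I) (l(I) = (-2 - 4*I*3)*I² = (-2 - 12*I)*I² = I²*(-2 - 12*I))
((-849 - 241) + 122)*l(3) = ((-849 - 241) + 122)*(3²*(-2 - 12*3)) = (-1090 + 122)*(9*(-2 - 36)) = -8712*(-38) = -968*(-342) = 331056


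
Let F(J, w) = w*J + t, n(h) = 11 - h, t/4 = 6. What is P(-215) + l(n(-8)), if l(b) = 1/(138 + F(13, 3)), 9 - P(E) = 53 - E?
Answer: -52058/201 ≈ -259.00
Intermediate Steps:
t = 24 (t = 4*6 = 24)
P(E) = -44 + E (P(E) = 9 - (53 - E) = 9 + (-53 + E) = -44 + E)
F(J, w) = 24 + J*w (F(J, w) = w*J + 24 = J*w + 24 = 24 + J*w)
l(b) = 1/201 (l(b) = 1/(138 + (24 + 13*3)) = 1/(138 + (24 + 39)) = 1/(138 + 63) = 1/201)
P(-215) + l(n(-8)) = (-44 - 215) + 1/201 = -259 + 1/201 = -52058/201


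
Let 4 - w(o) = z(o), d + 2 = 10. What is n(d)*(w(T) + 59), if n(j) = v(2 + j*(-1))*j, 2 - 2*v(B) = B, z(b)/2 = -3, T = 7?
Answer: 2208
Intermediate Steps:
d = 8 (d = -2 + 10 = 8)
z(b) = -6 (z(b) = 2*(-3) = -6)
v(B) = 1 - B/2
w(o) = 10 (w(o) = 4 - 1*(-6) = 4 + 6 = 10)
n(j) = j²/2 (n(j) = (1 - (2 + j*(-1))/2)*j = (1 - (2 - j)/2)*j = (1 + (-1 + j/2))*j = (j/2)*j = j²/2)
n(d)*(w(T) + 59) = ((½)*8²)*(10 + 59) = ((½)*64)*69 = 32*69 = 2208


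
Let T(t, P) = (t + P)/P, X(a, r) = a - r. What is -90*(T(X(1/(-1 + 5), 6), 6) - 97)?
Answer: 34905/4 ≈ 8726.3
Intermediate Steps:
T(t, P) = (P + t)/P
-90*(T(X(1/(-1 + 5), 6), 6) - 97) = -90*((6 + (1/(-1 + 5) - 1*6))/6 - 97) = -90*((6 + (1/4 - 6))/6 - 97) = -90*((6 - 23/4)/6 - 97) = -90*((1/6)*(1/4) - 97) = -90*(1/24 - 97) = -90*(-2327/24) = 34905/4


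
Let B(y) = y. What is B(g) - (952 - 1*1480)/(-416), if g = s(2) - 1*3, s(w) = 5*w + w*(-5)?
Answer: -111/26 ≈ -4.2692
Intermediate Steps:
s(w) = 0 (s(w) = 5*w - 5*w = 0)
g = -3 (g = 0 - 1*3 = 0 - 3 = -3)
B(g) - (952 - 1*1480)/(-416) = -3 - (952 - 1*1480)/(-416) = -3 - (952 - 1480)*(-1)/416 = -3 - (-528)*(-1)/416 = -3 - 1*33/26 = -3 - 33/26 = -111/26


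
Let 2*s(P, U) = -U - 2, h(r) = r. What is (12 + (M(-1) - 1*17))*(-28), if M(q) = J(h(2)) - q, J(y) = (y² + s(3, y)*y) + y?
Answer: 56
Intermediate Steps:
s(P, U) = -1 - U/2 (s(P, U) = (-U - 2)/2 = (-2 - U)/2 = -1 - U/2)
J(y) = y + y² + y*(-1 - y/2) (J(y) = (y² + (-1 - y/2)*y) + y = (y² + y*(-1 - y/2)) + y = y + y² + y*(-1 - y/2))
M(q) = 2 - q (M(q) = (½)*2² - q = (½)*4 - q = 2 - q)
(12 + (M(-1) - 1*17))*(-28) = (12 + ((2 - 1*(-1)) - 1*17))*(-28) = (12 + ((2 + 1) - 17))*(-28) = (12 + (3 - 17))*(-28) = (12 - 14)*(-28) = -2*(-28) = 56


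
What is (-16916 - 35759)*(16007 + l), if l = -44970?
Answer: 1525626025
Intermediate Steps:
(-16916 - 35759)*(16007 + l) = (-16916 - 35759)*(16007 - 44970) = -52675*(-28963) = 1525626025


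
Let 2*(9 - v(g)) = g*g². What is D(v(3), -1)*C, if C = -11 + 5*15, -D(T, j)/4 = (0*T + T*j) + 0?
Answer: -1152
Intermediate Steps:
v(g) = 9 - g³/2 (v(g) = 9 - g*g²/2 = 9 - g³/2)
D(T, j) = -4*T*j (D(T, j) = -4*((0*T + T*j) + 0) = -4*((0 + T*j) + 0) = -4*(T*j + 0) = -4*T*j)
C = 64 (C = -11 + 75 = 64)
D(v(3), -1)*C = -4*(9 - ½*3³)*(-1)*64 = -4*(9 - ½*27)*(-1)*64 = -4*(9 - 27/2)*(-1)*64 = -4*(-9/2)*(-1)*64 = -18*64 = -1152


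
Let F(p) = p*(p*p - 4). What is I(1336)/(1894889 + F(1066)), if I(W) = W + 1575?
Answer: 2911/1213246121 ≈ 2.3993e-6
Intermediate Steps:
I(W) = 1575 + W
F(p) = p*(-4 + p²) (F(p) = p*(p² - 4) = p*(-4 + p²))
I(1336)/(1894889 + F(1066)) = (1575 + 1336)/(1894889 + 1066*(-4 + 1066²)) = 2911/(1894889 + 1066*(-4 + 1136356)) = 2911/(1894889 + 1066*1136352) = 2911/(1894889 + 1211351232) = 2911/1213246121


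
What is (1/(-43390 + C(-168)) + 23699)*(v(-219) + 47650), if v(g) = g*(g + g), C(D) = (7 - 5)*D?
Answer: 74389137886778/21863 ≈ 3.4025e+9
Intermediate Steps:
C(D) = 2*D
v(g) = 2*g² (v(g) = g*(2*g) = 2*g²)
(1/(-43390 + C(-168)) + 23699)*(v(-219) + 47650) = (1/(-43390 + 2*(-168)) + 23699)*(2*(-219)² + 47650) = (1/(-43390 - 336) + 23699)*(2*47961 + 47650) = (1/(-43726) + 23699)*(95922 + 47650) = (-1/43726 + 23699)*143572 = (1036262473/43726)*143572 = 74389137886778/21863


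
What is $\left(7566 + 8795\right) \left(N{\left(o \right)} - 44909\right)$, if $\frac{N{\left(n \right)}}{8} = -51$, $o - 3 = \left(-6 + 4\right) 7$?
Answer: $-741431437$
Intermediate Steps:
$o = -11$ ($o = 3 + \left(-6 + 4\right) 7 = 3 - 14 = -11$)
$N{\left(n \right)} = -408$ ($N{\left(n \right)} = 8 \left(-51\right) = -408$)
$\left(7566 + 8795\right) \left(N{\left(o \right)} - 44909\right) = \left(7566 + 8795\right) \left(-408 - 44909\right) = 16361 \left(-45317\right) = -741431437$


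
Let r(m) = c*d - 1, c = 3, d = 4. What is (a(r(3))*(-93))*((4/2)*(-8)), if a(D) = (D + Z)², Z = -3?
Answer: 95232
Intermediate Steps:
r(m) = 11 (r(m) = 3*4 - 1 = 12 - 1 = 11)
a(D) = (-3 + D)² (a(D) = (D - 3)² = (-3 + D)²)
(a(r(3))*(-93))*((4/2)*(-8)) = ((-3 + 11)²*(-93))*((4/2)*(-8)) = (8²*(-93))*((4*(½))*(-8)) = (64*(-93))*(2*(-8)) = -5952*(-16) = 95232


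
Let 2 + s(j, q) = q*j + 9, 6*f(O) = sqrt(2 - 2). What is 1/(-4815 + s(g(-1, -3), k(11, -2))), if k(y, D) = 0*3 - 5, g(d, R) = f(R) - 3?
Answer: -1/4793 ≈ -0.00020864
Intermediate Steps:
f(O) = 0 (f(O) = sqrt(2 - 2)/6 = sqrt(0)/6 = (1/6)*0 = 0)
g(d, R) = -3 (g(d, R) = 0 - 3 = -3)
k(y, D) = -5 (k(y, D) = 0 - 5 = -5)
s(j, q) = 7 + j*q (s(j, q) = -2 + (q*j + 9) = -2 + (j*q + 9) = -2 + (9 + j*q) = 7 + j*q)
1/(-4815 + s(g(-1, -3), k(11, -2))) = 1/(-4815 + (7 - 3*(-5))) = 1/(-4815 + (7 + 15)) = 1/(-4815 + 22) = 1/(-4793) = -1/4793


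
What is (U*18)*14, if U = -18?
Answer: -4536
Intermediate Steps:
(U*18)*14 = -18*18*14 = -324*14 = -4536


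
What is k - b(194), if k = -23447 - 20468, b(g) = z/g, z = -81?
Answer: -8519429/194 ≈ -43915.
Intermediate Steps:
b(g) = -81/g
k = -43915
k - b(194) = -43915 - (-81)/194 = -43915 - 1*(-81/194) = -43915 + 81/194 = -8519429/194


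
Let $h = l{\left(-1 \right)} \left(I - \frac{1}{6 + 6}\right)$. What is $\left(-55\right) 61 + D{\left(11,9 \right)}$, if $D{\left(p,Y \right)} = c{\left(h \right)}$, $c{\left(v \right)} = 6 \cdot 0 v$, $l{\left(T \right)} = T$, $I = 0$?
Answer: $-3355$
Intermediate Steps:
$h = \frac{1}{12}$ ($h = - (0 - \frac{1}{6 + 6}) = - (0 - \frac{1}{12}) = \left(-1\right) \left(- \frac{1}{12}\right) = \frac{1}{12} \approx 0.083333$)
$c{\left(v \right)} = 0$ ($c{\left(v \right)} = 0 v = 0$)
$D{\left(p,Y \right)} = 0$
$\left(-55\right) 61 + D{\left(11,9 \right)} = \left(-55\right) 61 + 0 = -3355 + 0 = -3355$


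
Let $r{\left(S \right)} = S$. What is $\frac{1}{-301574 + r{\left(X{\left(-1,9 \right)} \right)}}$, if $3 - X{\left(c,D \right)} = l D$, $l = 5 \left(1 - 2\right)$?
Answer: $- \frac{1}{301526} \approx -3.3165 \cdot 10^{-6}$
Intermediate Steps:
$l = -5$ ($l = 5 \left(-1\right) = -5$)
$X{\left(c,D \right)} = 3 + 5 D$ ($X{\left(c,D \right)} = 3 - - 5 D = 3 + 5 D$)
$\frac{1}{-301574 + r{\left(X{\left(-1,9 \right)} \right)}} = \frac{1}{-301574 + \left(3 + 5 \cdot 9\right)} = \frac{1}{-301574 + \left(3 + 45\right)} = \frac{1}{-301574 + 48} = \frac{1}{-301526} = - \frac{1}{301526}$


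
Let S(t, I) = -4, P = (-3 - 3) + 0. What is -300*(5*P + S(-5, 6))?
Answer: 10200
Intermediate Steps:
P = -6 (P = -6 + 0 = -6)
-300*(5*P + S(-5, 6)) = -300*(5*(-6) - 4) = -300*(-30 - 4) = -300*(-34) = 10200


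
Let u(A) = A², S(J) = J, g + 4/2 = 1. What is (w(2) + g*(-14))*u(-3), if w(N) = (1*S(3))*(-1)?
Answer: 99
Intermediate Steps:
g = -1 (g = -2 + 1 = -1)
w(N) = -3 (w(N) = (1*3)*(-1) = 3*(-1) = -3)
(w(2) + g*(-14))*u(-3) = (-3 - 1*(-14))*(-3)² = (-3 + 14)*9 = 11*9 = 99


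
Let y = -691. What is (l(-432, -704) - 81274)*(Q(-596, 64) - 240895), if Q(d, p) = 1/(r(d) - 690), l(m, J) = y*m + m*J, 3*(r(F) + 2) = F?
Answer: -167794202775569/1336 ≈ -1.2559e+11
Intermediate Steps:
r(F) = -2 + F/3
l(m, J) = -691*m + J*m (l(m, J) = -691*m + m*J = -691*m + J*m)
Q(d, p) = 1/(-692 + d/3) (Q(d, p) = 1/((-2 + d/3) - 690) = 1/(-692 + d/3))
(l(-432, -704) - 81274)*(Q(-596, 64) - 240895) = (-432*(-691 - 704) - 81274)*(3/(-2076 - 596) - 240895) = (-432*(-1395) - 81274)*(3/(-2672) - 240895) = (602640 - 81274)*(3*(-1/2672) - 240895) = 521366*(-3/2672 - 240895) = 521366*(-643671443/2672) = -167794202775569/1336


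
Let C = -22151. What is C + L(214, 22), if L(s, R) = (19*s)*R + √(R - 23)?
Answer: 67301 + I ≈ 67301.0 + 1.0*I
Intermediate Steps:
L(s, R) = √(-23 + R) + 19*R*s (L(s, R) = 19*R*s + √(-23 + R) = √(-23 + R) + 19*R*s)
C + L(214, 22) = -22151 + (√(-23 + 22) + 19*22*214) = -22151 + (√(-1) + 89452) = -22151 + (I + 89452) = -22151 + (89452 + I) = 67301 + I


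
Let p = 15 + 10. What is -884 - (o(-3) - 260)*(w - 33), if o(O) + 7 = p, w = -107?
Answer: -34764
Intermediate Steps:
p = 25
o(O) = 18 (o(O) = -7 + 25 = 18)
-884 - (o(-3) - 260)*(w - 33) = -884 - (18 - 260)*(-107 - 33) = -884 - (-242)*(-140) = -884 - 1*33880 = -884 - 33880 = -34764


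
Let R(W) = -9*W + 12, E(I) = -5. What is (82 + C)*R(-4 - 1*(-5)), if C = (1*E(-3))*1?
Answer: 231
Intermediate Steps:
C = -5 (C = (1*(-5))*1 = -5*1 = -5)
R(W) = 12 - 9*W
(82 + C)*R(-4 - 1*(-5)) = (82 - 5)*(12 - 9*(-4 - 1*(-5))) = 77*(12 - 9*(-4 + 5)) = 77*(12 - 9*1) = 77*(12 - 9) = 77*3 = 231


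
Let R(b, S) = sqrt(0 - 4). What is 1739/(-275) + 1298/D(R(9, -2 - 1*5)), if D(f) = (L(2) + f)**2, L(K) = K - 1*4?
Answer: -1739/275 + 649*I/4 ≈ -6.3236 + 162.25*I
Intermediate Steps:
L(K) = -4 + K (L(K) = K - 4 = -4 + K)
R(b, S) = 2*I (R(b, S) = sqrt(-4) = 2*I)
D(f) = (-2 + f)**2 (D(f) = ((-4 + 2) + f)**2 = (-2 + f)**2)
1739/(-275) + 1298/D(R(9, -2 - 1*5)) = 1739/(-275) + 1298/((-2 + 2*I)**2) = 1739*(-1/275) + 1298/(-2 + 2*I)**2 = -1739/275 + 1298/(-2 + 2*I)**2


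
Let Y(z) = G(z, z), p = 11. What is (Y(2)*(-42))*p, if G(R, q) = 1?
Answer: -462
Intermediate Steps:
Y(z) = 1
(Y(2)*(-42))*p = (1*(-42))*11 = -42*11 = -462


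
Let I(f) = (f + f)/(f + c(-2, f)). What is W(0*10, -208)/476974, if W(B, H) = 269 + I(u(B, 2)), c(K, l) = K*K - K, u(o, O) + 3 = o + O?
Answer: 1343/2384870 ≈ 0.00056313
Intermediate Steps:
u(o, O) = -3 + O + o (u(o, O) = -3 + (o + O) = -3 + (O + o) = -3 + O + o)
c(K, l) = K² - K
I(f) = 2*f/(6 + f) (I(f) = (f + f)/(f - 2*(-1 - 2)) = (2*f)/(f - 2*(-3)) = (2*f)/(f + 6) = (2*f)/(6 + f) = 2*f/(6 + f))
W(B, H) = 269 + 2*(-1 + B)/(5 + B) (W(B, H) = 269 + 2*(-3 + 2 + B)/(6 + (-3 + 2 + B)) = 269 + 2*(-1 + B)/(6 + (-1 + B)) = 269 + 2*(-1 + B)/(5 + B))
W(0*10, -208)/476974 = ((1343 + 271*(0*10))/(5 + 0*10))/476974 = ((1343 + 271*0)/(5 + 0))*(1/476974) = ((1343 + 0)/5)*(1/476974) = ((⅕)*1343)*(1/476974) = (1343/5)*(1/476974) = 1343/2384870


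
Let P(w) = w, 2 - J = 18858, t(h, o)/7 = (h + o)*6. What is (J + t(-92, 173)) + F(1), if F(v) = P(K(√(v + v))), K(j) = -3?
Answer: -15457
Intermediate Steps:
t(h, o) = 42*h + 42*o (t(h, o) = 7*((h + o)*6) = 7*(6*h + 6*o) = 42*h + 42*o)
J = -18856 (J = 2 - 1*18858 = 2 - 18858 = -18856)
F(v) = -3
(J + t(-92, 173)) + F(1) = (-18856 + (42*(-92) + 42*173)) - 3 = (-18856 + (-3864 + 7266)) - 3 = (-18856 + 3402) - 3 = -15454 - 3 = -15457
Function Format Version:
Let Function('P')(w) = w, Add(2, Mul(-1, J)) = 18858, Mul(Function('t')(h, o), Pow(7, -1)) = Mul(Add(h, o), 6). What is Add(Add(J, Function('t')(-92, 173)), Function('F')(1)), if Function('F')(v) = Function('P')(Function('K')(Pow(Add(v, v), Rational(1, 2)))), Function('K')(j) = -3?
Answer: -15457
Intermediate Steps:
Function('t')(h, o) = Add(Mul(42, h), Mul(42, o)) (Function('t')(h, o) = Mul(7, Mul(Add(h, o), 6)) = Mul(7, Add(Mul(6, h), Mul(6, o))) = Add(Mul(42, h), Mul(42, o)))
J = -18856 (J = Add(2, Mul(-1, 18858)) = Add(2, -18858) = -18856)
Function('F')(v) = -3
Add(Add(J, Function('t')(-92, 173)), Function('F')(1)) = Add(Add(-18856, Add(Mul(42, -92), Mul(42, 173))), -3) = Add(Add(-18856, Add(-3864, 7266)), -3) = Add(Add(-18856, 3402), -3) = Add(-15454, -3) = -15457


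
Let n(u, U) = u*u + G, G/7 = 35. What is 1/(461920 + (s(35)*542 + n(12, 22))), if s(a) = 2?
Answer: 1/463393 ≈ 2.1580e-6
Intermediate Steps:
G = 245 (G = 7*35 = 245)
n(u, U) = 245 + u**2 (n(u, U) = u*u + 245 = u**2 + 245 = 245 + u**2)
1/(461920 + (s(35)*542 + n(12, 22))) = 1/(461920 + (2*542 + (245 + 12**2))) = 1/(461920 + (1084 + (245 + 144))) = 1/(461920 + (1084 + 389)) = 1/(461920 + 1473) = 1/463393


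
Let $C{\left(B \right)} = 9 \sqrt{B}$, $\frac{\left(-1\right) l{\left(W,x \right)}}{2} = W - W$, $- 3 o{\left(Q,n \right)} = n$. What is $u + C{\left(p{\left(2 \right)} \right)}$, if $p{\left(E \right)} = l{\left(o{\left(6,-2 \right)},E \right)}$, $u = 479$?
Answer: $479$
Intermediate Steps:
$o{\left(Q,n \right)} = - \frac{n}{3}$
$l{\left(W,x \right)} = 0$ ($l{\left(W,x \right)} = - 2 \left(W - W\right) = \left(-2\right) 0 = 0$)
$p{\left(E \right)} = 0$
$u + C{\left(p{\left(2 \right)} \right)} = 479 + 9 \sqrt{0} = 479 + 9 \cdot 0 = 479 + 0 = 479$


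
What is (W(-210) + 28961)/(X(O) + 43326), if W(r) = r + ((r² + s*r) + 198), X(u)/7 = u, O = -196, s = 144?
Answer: 42809/41954 ≈ 1.0204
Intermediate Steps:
X(u) = 7*u
W(r) = 198 + r² + 145*r (W(r) = r + ((r² + 144*r) + 198) = r + (198 + r² + 144*r) = 198 + r² + 145*r)
(W(-210) + 28961)/(X(O) + 43326) = ((198 + (-210)² + 145*(-210)) + 28961)/(7*(-196) + 43326) = ((198 + 44100 - 30450) + 28961)/(-1372 + 43326) = (13848 + 28961)/41954 = 42809*(1/41954) = 42809/41954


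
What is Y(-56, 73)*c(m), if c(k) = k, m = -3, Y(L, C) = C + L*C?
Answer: 12045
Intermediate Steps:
Y(L, C) = C + C*L
Y(-56, 73)*c(m) = (73*(1 - 56))*(-3) = (73*(-55))*(-3) = -4015*(-3) = 12045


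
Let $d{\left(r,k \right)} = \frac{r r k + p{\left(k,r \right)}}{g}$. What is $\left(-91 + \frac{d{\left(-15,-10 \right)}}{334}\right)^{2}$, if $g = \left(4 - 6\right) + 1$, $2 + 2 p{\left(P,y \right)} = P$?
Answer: $\frac{197936761}{27889} \approx 7097.3$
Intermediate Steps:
$p{\left(P,y \right)} = -1 + \frac{P}{2}$
$g = -1$ ($g = -2 + 1 = -1$)
$d{\left(r,k \right)} = 1 - \frac{k}{2} - k r^{2}$ ($d{\left(r,k \right)} = \frac{r r k + \left(-1 + \frac{k}{2}\right)}{-1} = \left(r^{2} k + \left(-1 + \frac{k}{2}\right)\right) \left(-1\right) = \left(k r^{2} + \left(-1 + \frac{k}{2}\right)\right) \left(-1\right) = \left(-1 + \frac{k}{2} + k r^{2}\right) \left(-1\right) = 1 - \frac{k}{2} - k r^{2}$)
$\left(-91 + \frac{d{\left(-15,-10 \right)}}{334}\right)^{2} = \left(-91 + \frac{1 - -5 - - 10 \left(-15\right)^{2}}{334}\right)^{2} = \left(-91 + \left(1 + 5 - \left(-10\right) 225\right) \frac{1}{334}\right)^{2} = \left(-91 + \left(1 + 5 + 2250\right) \frac{1}{334}\right)^{2} = \left(-91 + 2256 \cdot \frac{1}{334}\right)^{2} = \left(-91 + \frac{1128}{167}\right)^{2} = \left(- \frac{14069}{167}\right)^{2} = \frac{197936761}{27889}$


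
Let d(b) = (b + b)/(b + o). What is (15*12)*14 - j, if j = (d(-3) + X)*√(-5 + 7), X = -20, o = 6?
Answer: 2520 + 22*√2 ≈ 2551.1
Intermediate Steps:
d(b) = 2*b/(6 + b) (d(b) = (b + b)/(b + 6) = (2*b)/(6 + b) = 2*b/(6 + b))
j = -22*√2 (j = (2*(-3)/(6 - 3) - 20)*√(-5 + 7) = (2*(-3)/3 - 20)*√2 = (2*(-3)*(⅓) - 20)*√2 = (-2 - 20)*√2 = -22*√2 ≈ -31.113)
(15*12)*14 - j = (15*12)*14 - (-22)*√2 = 180*14 + 22*√2 = 2520 + 22*√2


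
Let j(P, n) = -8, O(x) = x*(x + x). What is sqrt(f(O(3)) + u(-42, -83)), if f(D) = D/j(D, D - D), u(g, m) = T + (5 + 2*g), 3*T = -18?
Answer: I*sqrt(349)/2 ≈ 9.3408*I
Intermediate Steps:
T = -6 (T = (1/3)*(-18) = -6)
O(x) = 2*x**2 (O(x) = x*(2*x) = 2*x**2)
u(g, m) = -1 + 2*g (u(g, m) = -6 + (5 + 2*g) = -1 + 2*g)
f(D) = -D/8 (f(D) = D/(-8) = D*(-1/8) = -D/8)
sqrt(f(O(3)) + u(-42, -83)) = sqrt(-3**2/4 + (-1 + 2*(-42))) = sqrt(-9/4 + (-1 - 84)) = sqrt(-1/8*18 - 85) = sqrt(-9/4 - 85) = sqrt(-349/4) = I*sqrt(349)/2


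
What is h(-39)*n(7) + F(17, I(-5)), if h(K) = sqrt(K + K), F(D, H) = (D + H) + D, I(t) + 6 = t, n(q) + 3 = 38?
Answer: 23 + 35*I*sqrt(78) ≈ 23.0 + 309.11*I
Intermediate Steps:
n(q) = 35 (n(q) = -3 + 38 = 35)
I(t) = -6 + t
F(D, H) = H + 2*D
h(K) = sqrt(2)*sqrt(K) (h(K) = sqrt(2*K) = sqrt(2)*sqrt(K))
h(-39)*n(7) + F(17, I(-5)) = (sqrt(2)*sqrt(-39))*35 + ((-6 - 5) + 2*17) = (sqrt(2)*(I*sqrt(39)))*35 + (-11 + 34) = (I*sqrt(78))*35 + 23 = 35*I*sqrt(78) + 23 = 23 + 35*I*sqrt(78)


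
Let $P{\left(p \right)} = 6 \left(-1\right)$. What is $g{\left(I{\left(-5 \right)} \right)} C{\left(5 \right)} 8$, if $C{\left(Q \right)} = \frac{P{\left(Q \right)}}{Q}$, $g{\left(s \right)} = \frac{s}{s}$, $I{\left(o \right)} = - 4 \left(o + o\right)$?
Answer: $- \frac{48}{5} \approx -9.6$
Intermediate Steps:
$P{\left(p \right)} = -6$
$I{\left(o \right)} = - 8 o$ ($I{\left(o \right)} = - 4 \cdot 2 o = - 8 o$)
$g{\left(s \right)} = 1$
$C{\left(Q \right)} = - \frac{6}{Q}$
$g{\left(I{\left(-5 \right)} \right)} C{\left(5 \right)} 8 = 1 \left(- \frac{6}{5}\right) 8 = \left(- \frac{6}{5}\right) 8 = - \frac{48}{5}$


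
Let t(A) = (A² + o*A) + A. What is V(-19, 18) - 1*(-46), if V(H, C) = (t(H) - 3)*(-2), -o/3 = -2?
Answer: -404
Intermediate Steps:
o = 6 (o = -3*(-2) = 6)
t(A) = A² + 7*A (t(A) = (A² + 6*A) + A = A² + 7*A)
V(H, C) = 6 - 2*H*(7 + H) (V(H, C) = (H*(7 + H) - 3)*(-2) = (-3 + H*(7 + H))*(-2) = 6 - 2*H*(7 + H))
V(-19, 18) - 1*(-46) = (6 - 2*(-19)*(7 - 19)) - 1*(-46) = (6 - 2*(-19)*(-12)) + 46 = (6 - 456) + 46 = -450 + 46 = -404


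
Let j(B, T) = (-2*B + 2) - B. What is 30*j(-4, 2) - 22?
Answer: 398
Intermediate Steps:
j(B, T) = 2 - 3*B (j(B, T) = (2 - 2*B) - B = 2 - 3*B)
30*j(-4, 2) - 22 = 30*(2 - 3*(-4)) - 22 = 30*(2 + 12) - 22 = 30*14 - 22 = 420 - 22 = 398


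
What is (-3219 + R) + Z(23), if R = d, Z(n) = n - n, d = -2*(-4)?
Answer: -3211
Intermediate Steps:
d = 8
Z(n) = 0
R = 8
(-3219 + R) + Z(23) = (-3219 + 8) + 0 = -3211 + 0 = -3211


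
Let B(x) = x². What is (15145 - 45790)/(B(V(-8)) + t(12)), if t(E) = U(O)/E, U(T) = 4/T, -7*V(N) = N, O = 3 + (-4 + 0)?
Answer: -4504815/143 ≈ -31502.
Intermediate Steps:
O = -1 (O = 3 - 4 = -1)
V(N) = -N/7
t(E) = -4/E (t(E) = (4/(-1))/E = (4*(-1))/E = -4/E)
(15145 - 45790)/(B(V(-8)) + t(12)) = (15145 - 45790)/((-⅐*(-8))² - 4/12) = -30645/((8/7)² - 4*1/12) = -30645/(64/49 - ⅓) = -30645/143/147 = -30645*147/143 = -4504815/143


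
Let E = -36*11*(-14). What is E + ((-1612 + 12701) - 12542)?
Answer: 4091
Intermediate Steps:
E = 5544 (E = -396*(-14) = 5544)
E + ((-1612 + 12701) - 12542) = 5544 + ((-1612 + 12701) - 12542) = 5544 + (11089 - 12542) = 5544 - 1453 = 4091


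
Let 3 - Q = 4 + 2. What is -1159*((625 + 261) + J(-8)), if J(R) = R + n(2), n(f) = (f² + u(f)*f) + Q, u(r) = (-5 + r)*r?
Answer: -1004853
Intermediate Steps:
u(r) = r*(-5 + r)
Q = -3 (Q = 3 - (4 + 2) = 3 - 1*6 = 3 - 6 = -3)
n(f) = -3 + f² + f²*(-5 + f) (n(f) = (f² + (f*(-5 + f))*f) - 3 = (f² + f²*(-5 + f)) - 3 = -3 + f² + f²*(-5 + f))
J(R) = -11 + R (J(R) = R + (-3 + 2³ - 4*2²) = R + (-3 + 8 - 4*4) = R + (-3 + 8 - 16) = R - 11 = -11 + R)
-1159*((625 + 261) + J(-8)) = -1159*((625 + 261) + (-11 - 8)) = -1159*(886 - 19) = -1159*867 = -1004853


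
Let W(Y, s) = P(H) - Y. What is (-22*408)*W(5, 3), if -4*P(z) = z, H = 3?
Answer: 51612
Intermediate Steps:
P(z) = -z/4
W(Y, s) = -3/4 - Y (W(Y, s) = -1/4*3 - Y = -3/4 - Y)
(-22*408)*W(5, 3) = (-22*408)*(-3/4 - 1*5) = -8976*(-3/4 - 5) = -8976*(-23/4) = 51612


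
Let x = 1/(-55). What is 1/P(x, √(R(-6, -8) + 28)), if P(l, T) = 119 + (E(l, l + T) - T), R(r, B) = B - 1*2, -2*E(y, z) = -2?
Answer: 20/2397 + √2/4794 ≈ 0.0086388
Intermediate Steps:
x = -1/55 ≈ -0.018182
E(y, z) = 1 (E(y, z) = -½*(-2) = 1)
R(r, B) = -2 + B (R(r, B) = B - 2 = -2 + B)
P(l, T) = 120 - T (P(l, T) = 119 + (1 - T) = 120 - T)
1/P(x, √(R(-6, -8) + 28)) = 1/(120 - √((-2 - 8) + 28)) = 1/(120 - √(-10 + 28)) = 1/(120 - √18) = 1/(120 - 3*√2)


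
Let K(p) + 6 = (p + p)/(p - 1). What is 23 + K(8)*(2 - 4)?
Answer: 213/7 ≈ 30.429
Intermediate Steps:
K(p) = -6 + 2*p/(-1 + p) (K(p) = -6 + (p + p)/(p - 1) = -6 + (2*p)/(-1 + p) = -6 + 2*p/(-1 + p))
23 + K(8)*(2 - 4) = 23 + (2*(3 - 2*8)/(-1 + 8))*(2 - 4) = 23 + (2*(3 - 16)/7)*(-2) = 23 + (2*(⅐)*(-13))*(-2) = 23 - 26/7*(-2) = 23 + 52/7 = 213/7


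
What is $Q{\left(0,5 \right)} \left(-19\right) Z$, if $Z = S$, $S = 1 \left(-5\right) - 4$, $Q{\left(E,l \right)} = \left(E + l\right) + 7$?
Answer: $2052$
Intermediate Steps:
$Q{\left(E,l \right)} = 7 + E + l$
$S = -9$ ($S = -5 - 4 = -9$)
$Z = -9$
$Q{\left(0,5 \right)} \left(-19\right) Z = \left(7 + 0 + 5\right) \left(-19\right) \left(-9\right) = 12 \left(-19\right) \left(-9\right) = \left(-228\right) \left(-9\right) = 2052$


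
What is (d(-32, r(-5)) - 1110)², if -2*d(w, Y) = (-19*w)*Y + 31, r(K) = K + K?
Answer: 14661241/4 ≈ 3.6653e+6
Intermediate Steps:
r(K) = 2*K
d(w, Y) = -31/2 + 19*Y*w/2 (d(w, Y) = -((-19*w)*Y + 31)/2 = -(-19*Y*w + 31)/2 = -(31 - 19*Y*w)/2 = -31/2 + 19*Y*w/2)
(d(-32, r(-5)) - 1110)² = ((-31/2 + (19/2)*(2*(-5))*(-32)) - 1110)² = ((-31/2 + (19/2)*(-10)*(-32)) - 1110)² = ((-31/2 + 3040) - 1110)² = (6049/2 - 1110)² = (3829/2)² = 14661241/4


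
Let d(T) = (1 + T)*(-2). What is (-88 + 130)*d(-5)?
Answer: 336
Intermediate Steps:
d(T) = -2 - 2*T
(-88 + 130)*d(-5) = (-88 + 130)*(-2 - 2*(-5)) = 42*(-2 + 10) = 42*8 = 336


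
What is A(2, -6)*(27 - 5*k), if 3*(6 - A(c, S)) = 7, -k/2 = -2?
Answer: 77/3 ≈ 25.667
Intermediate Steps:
k = 4 (k = -2*(-2) = 4)
A(c, S) = 11/3 (A(c, S) = 6 - 1/3*7 = 6 - 7/3 = 11/3)
A(2, -6)*(27 - 5*k) = 11*(27 - 5*4)/3 = 11*(27 - 20)/3 = (11/3)*7 = 77/3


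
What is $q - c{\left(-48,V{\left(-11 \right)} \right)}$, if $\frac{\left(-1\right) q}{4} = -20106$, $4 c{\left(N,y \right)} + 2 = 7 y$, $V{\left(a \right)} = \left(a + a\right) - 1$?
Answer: $\frac{321859}{4} \approx 80465.0$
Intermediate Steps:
$V{\left(a \right)} = -1 + 2 a$ ($V{\left(a \right)} = 2 a - 1 = -1 + 2 a$)
$c{\left(N,y \right)} = - \frac{1}{2} + \frac{7 y}{4}$
$q = 80424$ ($q = \left(-4\right) \left(-20106\right) = 80424$)
$q - c{\left(-48,V{\left(-11 \right)} \right)} = 80424 - \left(- \frac{1}{2} + \frac{7 \left(-1 + 2 \left(-11\right)\right)}{4}\right) = 80424 - \left(- \frac{1}{2} + \frac{7 \left(-1 - 22\right)}{4}\right) = 80424 - \left(- \frac{1}{2} + \frac{7}{4} \left(-23\right)\right) = 80424 - \left(- \frac{1}{2} - \frac{161}{4}\right) = 80424 - - \frac{163}{4} = 80424 + \frac{163}{4} = \frac{321859}{4}$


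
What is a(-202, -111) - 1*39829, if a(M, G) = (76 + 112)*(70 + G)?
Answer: -47537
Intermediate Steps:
a(M, G) = 13160 + 188*G (a(M, G) = 188*(70 + G) = 13160 + 188*G)
a(-202, -111) - 1*39829 = (13160 + 188*(-111)) - 1*39829 = (13160 - 20868) - 39829 = -7708 - 39829 = -47537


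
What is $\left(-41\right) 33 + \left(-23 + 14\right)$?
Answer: $-1362$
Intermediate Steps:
$\left(-41\right) 33 + \left(-23 + 14\right) = -1353 - 9 = -1362$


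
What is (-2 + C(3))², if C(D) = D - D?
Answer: 4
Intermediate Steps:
C(D) = 0
(-2 + C(3))² = (-2 + 0)² = (-2)² = 4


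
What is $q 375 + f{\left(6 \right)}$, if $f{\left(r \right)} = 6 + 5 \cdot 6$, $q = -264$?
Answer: $-98964$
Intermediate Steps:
$f{\left(r \right)} = 36$ ($f{\left(r \right)} = 6 + 30 = 36$)
$q 375 + f{\left(6 \right)} = \left(-264\right) 375 + 36 = -99000 + 36 = -98964$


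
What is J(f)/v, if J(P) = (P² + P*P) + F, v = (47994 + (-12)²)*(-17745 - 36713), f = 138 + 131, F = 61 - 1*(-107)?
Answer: -72445/1310749602 ≈ -5.5270e-5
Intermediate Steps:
F = 168 (F = 61 + 107 = 168)
f = 269
v = -2621499204 (v = (47994 + 144)*(-54458) = 48138*(-54458) = -2621499204)
J(P) = 168 + 2*P² (J(P) = (P² + P*P) + 168 = (P² + P²) + 168 = 2*P² + 168 = 168 + 2*P²)
J(f)/v = (168 + 2*269²)/(-2621499204) = (168 + 2*72361)*(-1/2621499204) = (168 + 144722)*(-1/2621499204) = 144890*(-1/2621499204) = -72445/1310749602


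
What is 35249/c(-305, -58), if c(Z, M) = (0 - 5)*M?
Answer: 35249/290 ≈ 121.55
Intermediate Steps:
c(Z, M) = -5*M
35249/c(-305, -58) = 35249/((-5*(-58))) = 35249/290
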